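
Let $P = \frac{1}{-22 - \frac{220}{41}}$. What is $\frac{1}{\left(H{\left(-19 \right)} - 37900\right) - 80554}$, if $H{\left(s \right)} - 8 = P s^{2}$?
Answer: $- \frac{1122}{132911213} \approx -8.4417 \cdot 10^{-6}$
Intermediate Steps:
$P = - \frac{41}{1122}$ ($P = \frac{1}{-22 - \frac{220}{41}} = \frac{1}{- \frac{1122}{41}} = - \frac{41}{1122} \approx -0.036542$)
$H{\left(s \right)} = 8 - \frac{41 s^{2}}{1122}$
$\frac{1}{\left(H{\left(-19 \right)} - 37900\right) - 80554} = \frac{1}{\left(\left(8 - \frac{41 \left(-19\right)^{2}}{1122}\right) - 37900\right) - 80554} = \frac{1}{\left(\left(8 - \frac{14801}{1122}\right) - 37900\right) - 80554} = \frac{1}{\left(- \frac{5825}{1122} - 37900\right) - 80554} = \frac{1}{- \frac{42529625}{1122} - 80554} = \frac{1}{- \frac{132911213}{1122}} = - \frac{1122}{132911213}$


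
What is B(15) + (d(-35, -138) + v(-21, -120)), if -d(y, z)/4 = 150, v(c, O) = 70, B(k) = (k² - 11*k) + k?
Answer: -455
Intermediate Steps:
B(k) = k² - 10*k
d(y, z) = -600 (d(y, z) = -4*150 = -600)
B(15) + (d(-35, -138) + v(-21, -120)) = 15*(-10 + 15) + (-600 + 70) = 15*5 - 530 = 75 - 530 = -455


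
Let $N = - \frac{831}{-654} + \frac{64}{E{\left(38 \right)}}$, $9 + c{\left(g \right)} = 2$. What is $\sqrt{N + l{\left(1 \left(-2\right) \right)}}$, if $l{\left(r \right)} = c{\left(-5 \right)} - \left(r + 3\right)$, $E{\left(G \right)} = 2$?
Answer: $\frac{\sqrt{1200962}}{218} \approx 5.027$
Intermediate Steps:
$c{\left(g \right)} = -7$ ($c{\left(g \right)} = -9 + 2 = -7$)
$l{\left(r \right)} = -10 - r$ ($l{\left(r \right)} = -7 - \left(r + 3\right) = -7 - \left(3 + r\right) = -10 - r$)
$N = \frac{7253}{218}$ ($N = - \frac{831}{-654} + \frac{64}{2} = \left(-831\right) \left(- \frac{1}{654}\right) + 64 \cdot \frac{1}{2} = \frac{277}{218} + 32 = \frac{7253}{218} \approx 33.271$)
$\sqrt{N + l{\left(1 \left(-2\right) \right)}} = \sqrt{\frac{7253}{218} - \left(10 + 1 \left(-2\right)\right)} = \sqrt{\frac{7253}{218} - 8} = \sqrt{\frac{5509}{218}} = \frac{\sqrt{1200962}}{218}$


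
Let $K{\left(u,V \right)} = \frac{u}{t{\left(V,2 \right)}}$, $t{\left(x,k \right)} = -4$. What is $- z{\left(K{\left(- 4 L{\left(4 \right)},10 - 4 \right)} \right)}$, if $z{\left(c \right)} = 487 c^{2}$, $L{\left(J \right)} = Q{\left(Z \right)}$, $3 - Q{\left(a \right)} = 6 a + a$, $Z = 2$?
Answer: $-58927$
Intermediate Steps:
$Q{\left(a \right)} = 3 - 7 a$ ($Q{\left(a \right)} = 3 - \left(6 a + a\right) = 3 - 7 a$)
$L{\left(J \right)} = -11$ ($L{\left(J \right)} = 3 - 14 = -11$)
$K{\left(u,V \right)} = - \frac{u}{4}$ ($K{\left(u,V \right)} = \frac{u}{-4} = u \left(- \frac{1}{4}\right) = - \frac{u}{4}$)
$- z{\left(K{\left(- 4 L{\left(4 \right)},10 - 4 \right)} \right)} = - 487 \left(- \frac{\left(-4\right) \left(-11\right)}{4}\right)^{2} = - 487 \left(\left(- \frac{1}{4}\right) 44\right)^{2} = - 487 \left(-11\right)^{2} = - 487 \cdot 121 = \left(-1\right) 58927 = -58927$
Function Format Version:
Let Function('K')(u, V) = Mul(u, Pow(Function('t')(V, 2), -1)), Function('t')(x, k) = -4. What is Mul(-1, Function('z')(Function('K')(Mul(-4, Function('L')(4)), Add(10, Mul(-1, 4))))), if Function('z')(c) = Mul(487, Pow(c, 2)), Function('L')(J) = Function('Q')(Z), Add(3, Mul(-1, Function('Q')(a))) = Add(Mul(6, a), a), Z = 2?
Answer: -58927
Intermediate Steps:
Function('Q')(a) = Add(3, Mul(-7, a)) (Function('Q')(a) = Add(3, Mul(-1, Add(Mul(6, a), a))) = Add(3, Mul(-1, Mul(7, a))) = Add(3, Mul(-7, a)))
Function('L')(J) = -11 (Function('L')(J) = Add(3, Mul(-7, 2)) = Add(3, -14) = -11)
Function('K')(u, V) = Mul(Rational(-1, 4), u) (Function('K')(u, V) = Mul(u, Pow(-4, -1)) = Mul(u, Rational(-1, 4)) = Mul(Rational(-1, 4), u))
Mul(-1, Function('z')(Function('K')(Mul(-4, Function('L')(4)), Add(10, Mul(-1, 4))))) = Mul(-1, Mul(487, Pow(Mul(Rational(-1, 4), Mul(-4, -11)), 2))) = Mul(-1, Mul(487, Pow(Mul(Rational(-1, 4), 44), 2))) = Mul(-1, Mul(487, Pow(-11, 2))) = Mul(-1, Mul(487, 121)) = Mul(-1, 58927) = -58927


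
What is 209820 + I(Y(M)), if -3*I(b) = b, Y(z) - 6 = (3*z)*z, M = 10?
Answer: 209718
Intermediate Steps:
Y(z) = 6 + 3*z² (Y(z) = 6 + (3*z)*z = 6 + 3*z²)
I(b) = -b/3
209820 + I(Y(M)) = 209820 - (6 + 3*10²)/3 = 209820 - (6 + 3*100)/3 = 209820 - (6 + 300)/3 = 209820 - ⅓*306 = 209820 - 102 = 209718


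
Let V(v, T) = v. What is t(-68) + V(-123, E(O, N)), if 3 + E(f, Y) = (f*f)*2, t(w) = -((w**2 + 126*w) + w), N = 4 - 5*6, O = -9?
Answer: 3889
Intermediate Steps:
N = -26 (N = 4 - 30 = -26)
t(w) = -w**2 - 127*w (t(w) = -(w**2 + 127*w) = -w**2 - 127*w)
E(f, Y) = -3 + 2*f**2 (E(f, Y) = -3 + (f*f)*2 = -3 + f**2*2 = -3 + 2*f**2)
t(-68) + V(-123, E(O, N)) = -1*(-68)*(127 - 68) - 123 = -1*(-68)*59 - 123 = 4012 - 123 = 3889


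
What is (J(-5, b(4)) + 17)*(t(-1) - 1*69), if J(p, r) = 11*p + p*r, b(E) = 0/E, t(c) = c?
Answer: 2660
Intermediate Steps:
b(E) = 0
(J(-5, b(4)) + 17)*(t(-1) - 1*69) = (-5*(11 + 0) + 17)*(-1 - 1*69) = (-5*11 + 17)*(-1 - 69) = (-55 + 17)*(-70) = -38*(-70) = 2660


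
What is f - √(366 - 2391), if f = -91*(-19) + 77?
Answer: 1806 - 45*I ≈ 1806.0 - 45.0*I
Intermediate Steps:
f = 1806 (f = 1729 + 77 = 1806)
f - √(366 - 2391) = 1806 - √(366 - 2391) = 1806 - √(-2025) = 1806 - 45*I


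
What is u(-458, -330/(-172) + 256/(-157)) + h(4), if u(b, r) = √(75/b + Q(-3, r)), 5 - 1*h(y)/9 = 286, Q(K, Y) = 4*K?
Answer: -2529 + 3*I*√283502/458 ≈ -2529.0 + 3.4877*I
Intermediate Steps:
h(y) = -2529 (h(y) = 45 - 9*286 = 45 - 2574 = -2529)
u(b, r) = √(-12 + 75/b) (u(b, r) = √(75/b + 4*(-3)) = √(75/b - 12) = √(-12 + 75/b))
u(-458, -330/(-172) + 256/(-157)) + h(4) = √(-12 + 75/(-458)) - 2529 = √(-12 + 75*(-1/458)) - 2529 = √(-12 - 75/458) - 2529 = √(-5571/458) - 2529 = 3*I*√283502/458 - 2529 = -2529 + 3*I*√283502/458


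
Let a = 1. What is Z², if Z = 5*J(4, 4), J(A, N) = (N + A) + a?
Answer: 2025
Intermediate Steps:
J(A, N) = 1 + A + N (J(A, N) = (N + A) + 1 = (A + N) + 1 = 1 + A + N)
Z = 45 (Z = 5*(1 + 4 + 4) = 5*9 = 45)
Z² = 45² = 2025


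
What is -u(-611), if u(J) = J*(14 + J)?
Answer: -364767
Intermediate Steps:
-u(-611) = -(-611)*(14 - 611) = -(-611)*(-597) = -1*364767 = -364767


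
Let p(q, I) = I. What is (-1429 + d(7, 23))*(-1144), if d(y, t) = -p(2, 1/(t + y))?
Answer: 24522212/15 ≈ 1.6348e+6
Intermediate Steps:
d(y, t) = -1/(t + y)
(-1429 + d(7, 23))*(-1144) = (-1429 - 1/(23 + 7))*(-1144) = (-1429 - 1/30)*(-1144) = -42871/30*(-1144) = 24522212/15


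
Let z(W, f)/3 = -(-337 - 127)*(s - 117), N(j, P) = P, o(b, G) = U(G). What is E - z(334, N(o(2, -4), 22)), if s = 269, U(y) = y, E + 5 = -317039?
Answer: -528628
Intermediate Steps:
E = -317044 (E = -5 - 317039 = -317044)
o(b, G) = G
z(W, f) = 211584 (z(W, f) = 3*(-(-337 - 127)*(269 - 117)) = 3*(-(-464)*152) = 3*(-1*(-70528)) = 3*70528 = 211584)
E - z(334, N(o(2, -4), 22)) = -317044 - 1*211584 = -317044 - 211584 = -528628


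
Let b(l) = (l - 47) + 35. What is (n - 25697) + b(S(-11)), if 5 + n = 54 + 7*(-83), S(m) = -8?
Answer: -26249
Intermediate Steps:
b(l) = -12 + l (b(l) = (-47 + l) + 35 = -12 + l)
n = -532 (n = -5 + (54 + 7*(-83)) = -5 + (54 - 581) = -5 - 527 = -532)
(n - 25697) + b(S(-11)) = (-532 - 25697) + (-12 - 8) = -26229 - 20 = -26249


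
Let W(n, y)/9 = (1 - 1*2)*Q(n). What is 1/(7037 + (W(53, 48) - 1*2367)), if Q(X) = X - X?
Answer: 1/4670 ≈ 0.00021413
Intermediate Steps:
Q(X) = 0
W(n, y) = 0 (W(n, y) = 9*((1 - 1*2)*0) = 9*((1 - 2)*0) = 9*(-1*0) = 9*0 = 0)
1/(7037 + (W(53, 48) - 1*2367)) = 1/(7037 + (0 - 1*2367)) = 1/(7037 + (0 - 2367)) = 1/(7037 - 2367) = 1/4670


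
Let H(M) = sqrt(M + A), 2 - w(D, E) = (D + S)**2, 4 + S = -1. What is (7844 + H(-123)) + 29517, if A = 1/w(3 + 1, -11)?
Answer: 37361 + I*sqrt(122) ≈ 37361.0 + 11.045*I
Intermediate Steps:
S = -5 (S = -4 - 1 = -5)
w(D, E) = 2 - (-5 + D)**2 (w(D, E) = 2 - (D - 5)**2 = 2 - (-5 + D)**2)
A = 1 (A = 1/(2 - (-5 + (3 + 1))**2) = 1/(2 - (-5 + 4)**2) = 1/(2 - 1*(-1)**2) = 1/(2 - 1*1) = 1/(2 - 1) = 1/1 = 1)
H(M) = sqrt(1 + M) (H(M) = sqrt(M + 1) = sqrt(1 + M))
(7844 + H(-123)) + 29517 = (7844 + sqrt(1 - 123)) + 29517 = (7844 + sqrt(-122)) + 29517 = (7844 + I*sqrt(122)) + 29517 = 37361 + I*sqrt(122)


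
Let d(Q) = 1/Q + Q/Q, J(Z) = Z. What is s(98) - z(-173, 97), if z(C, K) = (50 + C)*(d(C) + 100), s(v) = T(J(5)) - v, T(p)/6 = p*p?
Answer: 2158052/173 ≈ 12474.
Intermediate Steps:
d(Q) = 1 + 1/Q (d(Q) = 1/Q + 1 = 1 + 1/Q)
T(p) = 6*p**2 (T(p) = 6*(p*p) = 6*p**2)
s(v) = 150 - v (s(v) = 6*5**2 - v = 6*25 - v = 150 - v)
z(C, K) = (50 + C)*(100 + (1 + C)/C) (z(C, K) = (50 + C)*((1 + C)/C + 100) = (50 + C)*(100 + (1 + C)/C))
s(98) - z(-173, 97) = (150 - 1*98) - (5051 + 50/(-173) + 101*(-173)) = (150 - 98) - (5051 + 50*(-1/173) - 17473) = 52 - (5051 - 50/173 - 17473) = 52 - 1*(-2149056/173) = 52 + 2149056/173 = 2158052/173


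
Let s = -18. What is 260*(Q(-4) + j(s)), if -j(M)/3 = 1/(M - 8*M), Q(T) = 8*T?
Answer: -174850/21 ≈ -8326.2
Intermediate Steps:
j(M) = 3/(7*M) (j(M) = -3/(M - 8*M) = -3*(-1/(7*M)) = -(-3)/(7*M) = 3/(7*M))
260*(Q(-4) + j(s)) = 260*(8*(-4) + (3/7)/(-18)) = 260*(-32 + (3/7)*(-1/18)) = 260*(-32 - 1/42) = 260*(-1345/42) = -174850/21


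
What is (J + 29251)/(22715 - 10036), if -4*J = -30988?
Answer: 36998/12679 ≈ 2.9181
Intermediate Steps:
J = 7747 (J = -1/4*(-30988) = 7747)
(J + 29251)/(22715 - 10036) = (7747 + 29251)/(22715 - 10036) = 36998/12679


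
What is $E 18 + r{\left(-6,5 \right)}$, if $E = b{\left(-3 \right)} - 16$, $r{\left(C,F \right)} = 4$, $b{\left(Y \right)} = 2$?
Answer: $-248$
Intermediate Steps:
$E = -14$ ($E = 2 - 16 = -14$)
$E 18 + r{\left(-6,5 \right)} = \left(-14\right) 18 + 4 = -252 + 4 = -248$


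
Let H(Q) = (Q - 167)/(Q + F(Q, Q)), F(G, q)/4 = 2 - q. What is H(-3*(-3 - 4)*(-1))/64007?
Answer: -188/4544497 ≈ -4.1369e-5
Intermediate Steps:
F(G, q) = 8 - 4*q (F(G, q) = 4*(2 - q) = 8 - 4*q)
H(Q) = (-167 + Q)/(8 - 3*Q) (H(Q) = (Q - 167)/(Q + (8 - 4*Q)) = (-167 + Q)/(8 - 3*Q))
H(-3*(-3 - 4)*(-1))/64007 = ((167 - (-3)*(-3 - 4)*(-1))/(-8 + 3*(-3*(-3 - 4)*(-1))))/64007 = ((167 - (-3)*(-7*(-1)))/(-8 + 3*(-(-21)*(-1))))*(1/64007) = ((167 - (-3)*7)/(-8 + 3*(-3*7)))*(1/64007) = ((167 - 1*(-21))/(-8 + 3*(-21)))*(1/64007) = ((167 + 21)/(-8 - 63))*(1/64007) = (188/(-71))*(1/64007) = -1/71*188*(1/64007) = -188/71*1/64007 = -188/4544497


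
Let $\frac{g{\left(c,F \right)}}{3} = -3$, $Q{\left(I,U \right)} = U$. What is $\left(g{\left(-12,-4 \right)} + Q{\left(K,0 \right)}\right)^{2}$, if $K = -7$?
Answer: $81$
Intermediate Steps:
$g{\left(c,F \right)} = -9$ ($g{\left(c,F \right)} = 3 \left(-3\right) = -9$)
$\left(g{\left(-12,-4 \right)} + Q{\left(K,0 \right)}\right)^{2} = \left(-9 + 0\right)^{2} = \left(-9\right)^{2} = 81$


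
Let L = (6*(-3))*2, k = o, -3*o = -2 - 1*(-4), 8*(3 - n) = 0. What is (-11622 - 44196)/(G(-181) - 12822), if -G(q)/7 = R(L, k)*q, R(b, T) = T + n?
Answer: 167454/29597 ≈ 5.6578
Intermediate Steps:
n = 3 (n = 3 - ⅛*0 = 3 + 0 = 3)
o = -⅔ (o = -(-2 - 1*(-4))/3 = -(-2 + 4)/3 = -⅓*2 = -⅔ ≈ -0.66667)
k = -⅔ ≈ -0.66667
L = -36 (L = -18*2 = -36)
R(b, T) = 3 + T (R(b, T) = T + 3 = 3 + T)
G(q) = -49*q/3 (G(q) = -7*(3 - ⅔)*q = -49*q/3)
(-11622 - 44196)/(G(-181) - 12822) = (-11622 - 44196)/(-49/3*(-181) - 12822) = -55818/(8869/3 - 12822) = -55818/(-29597/3) = -55818*(-3/29597) = 167454/29597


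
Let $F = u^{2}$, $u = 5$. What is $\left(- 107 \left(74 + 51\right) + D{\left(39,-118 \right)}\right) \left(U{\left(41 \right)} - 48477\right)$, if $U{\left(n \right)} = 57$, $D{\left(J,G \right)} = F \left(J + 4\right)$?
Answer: $595566000$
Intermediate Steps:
$F = 25$ ($F = 5^{2} = 25$)
$D{\left(J,G \right)} = 100 + 25 J$ ($D{\left(J,G \right)} = 25 \left(J + 4\right) = 25 \left(4 + J\right) = 100 + 25 J$)
$\left(- 107 \left(74 + 51\right) + D{\left(39,-118 \right)}\right) \left(U{\left(41 \right)} - 48477\right) = \left(- 107 \left(74 + 51\right) + \left(100 + 25 \cdot 39\right)\right) \left(57 - 48477\right) = \left(\left(-107\right) 125 + \left(100 + 975\right)\right) \left(-48420\right) = \left(-13375 + 1075\right) \left(-48420\right) = \left(-12300\right) \left(-48420\right) = 595566000$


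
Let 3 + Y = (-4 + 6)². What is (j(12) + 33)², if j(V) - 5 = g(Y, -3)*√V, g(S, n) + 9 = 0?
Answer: 2416 - 1368*√3 ≈ 46.555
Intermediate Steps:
Y = 1 (Y = -3 + (-4 + 6)² = -3 + 2² = -3 + 4 = 1)
g(S, n) = -9 (g(S, n) = -9 + 0 = -9)
j(V) = 5 - 9*√V
(j(12) + 33)² = ((5 - 18*√3) + 33)² = (38 - 18*√3)²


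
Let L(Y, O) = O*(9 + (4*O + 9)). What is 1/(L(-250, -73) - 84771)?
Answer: -1/64769 ≈ -1.5439e-5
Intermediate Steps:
L(Y, O) = O*(18 + 4*O) (L(Y, O) = O*(9 + (9 + 4*O)) = O*(18 + 4*O))
1/(L(-250, -73) - 84771) = 1/(2*(-73)*(9 + 2*(-73)) - 84771) = 1/(2*(-73)*(9 - 146) - 84771) = 1/(2*(-73)*(-137) - 84771) = 1/(20002 - 84771) = 1/(-64769) = -1/64769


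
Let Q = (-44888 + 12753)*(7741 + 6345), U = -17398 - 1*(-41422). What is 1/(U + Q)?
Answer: -1/452629586 ≈ -2.2093e-9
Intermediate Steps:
U = 24024 (U = -17398 + 41422 = 24024)
Q = -452653610 (Q = -32135*14086 = -452653610)
1/(U + Q) = 1/(24024 - 452653610) = 1/(-452629586) = -1/452629586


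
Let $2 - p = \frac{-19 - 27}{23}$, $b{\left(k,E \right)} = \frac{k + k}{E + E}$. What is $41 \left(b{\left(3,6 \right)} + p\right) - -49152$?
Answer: $\frac{98673}{2} \approx 49337.0$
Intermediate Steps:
$b{\left(k,E \right)} = \frac{k}{E}$ ($b{\left(k,E \right)} = \frac{2 k}{2 E} = 2 k \frac{1}{2 E} = \frac{k}{E}$)
$p = 4$ ($p = 2 - \frac{-19 - 27}{23} = 2 - \left(-19 - 27\right) \frac{1}{23} = 2 - \left(-46\right) \frac{1}{23} = 2 - -2 = 2 + 2 = 4$)
$41 \left(b{\left(3,6 \right)} + p\right) - -49152 = 41 \left(\frac{3}{6} + 4\right) - -49152 = 41 \left(3 \cdot \frac{1}{6} + 4\right) + 49152 = 41 \left(\frac{1}{2} + 4\right) + 49152 = 41 \cdot \frac{9}{2} + 49152 = \frac{369}{2} + 49152 = \frac{98673}{2}$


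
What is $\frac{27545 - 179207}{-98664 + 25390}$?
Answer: $\frac{75831}{36637} \approx 2.0698$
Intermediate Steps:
$\frac{27545 - 179207}{-98664 + 25390} = - \frac{151662}{-73274} = \left(-151662\right) \left(- \frac{1}{73274}\right) = \frac{75831}{36637}$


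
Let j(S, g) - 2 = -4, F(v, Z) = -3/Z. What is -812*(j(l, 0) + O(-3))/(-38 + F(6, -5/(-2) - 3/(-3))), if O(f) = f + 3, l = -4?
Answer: -1421/34 ≈ -41.794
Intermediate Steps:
j(S, g) = -2 (j(S, g) = 2 - 4 = -2)
O(f) = 3 + f
-812*(j(l, 0) + O(-3))/(-38 + F(6, -5/(-2) - 3/(-3))) = -812*(-2 + (3 - 3))/(-38 - 3/(-5/(-2) - 3/(-3))) = -812*(-2 + 0)/(-38 - 3/(-5*(-½) - 3*(-⅓))) = -(-1624)/(-38 - 3/(5/2 + 1)) = -(-1624)/(-38 - 3/7/2) = -(-1624)/(-38 - 3*2/7) = -(-1624)/(-38 - 6/7) = -(-1624)/(-272/7) = -(-1624)*(-7)/272 = -812*7/136 = -1421/34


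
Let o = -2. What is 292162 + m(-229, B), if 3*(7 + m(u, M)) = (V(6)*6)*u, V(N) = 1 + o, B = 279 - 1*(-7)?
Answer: 292613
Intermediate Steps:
B = 286 (B = 279 + 7 = 286)
V(N) = -1 (V(N) = 1 - 2 = -1)
m(u, M) = -7 - 2*u (m(u, M) = -7 + ((-1*6)*u)/3 = -7 + (-6*u)/3 = -7 - 2*u)
292162 + m(-229, B) = 292162 + (-7 - 2*(-229)) = 292162 + (-7 + 458) = 292162 + 451 = 292613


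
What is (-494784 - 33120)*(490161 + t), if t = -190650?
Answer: -158113054944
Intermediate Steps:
(-494784 - 33120)*(490161 + t) = (-494784 - 33120)*(490161 - 190650) = -527904*299511 = -158113054944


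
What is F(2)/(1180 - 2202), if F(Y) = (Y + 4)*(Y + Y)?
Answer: -12/511 ≈ -0.023483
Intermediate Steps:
F(Y) = 2*Y*(4 + Y) (F(Y) = (4 + Y)*(2*Y) = 2*Y*(4 + Y))
F(2)/(1180 - 2202) = (2*2*(4 + 2))/(1180 - 2202) = (2*2*6)/(-1022) = -1/1022*24 = -12/511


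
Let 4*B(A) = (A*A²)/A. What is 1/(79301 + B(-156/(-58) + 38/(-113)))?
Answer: 10738729/851606817165 ≈ 1.2610e-5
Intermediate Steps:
B(A) = A²/4 (B(A) = ((A*A²)/A)/4 = (A³/A)/4 = A²/4)
1/(79301 + B(-156/(-58) + 38/(-113))) = 1/(79301 + (-156/(-58) + 38/(-113))²/4) = 1/(79301 + (-156*(-1/58) + 38*(-1/113))²/4) = 1/(79301 + (78/29 - 38/113)²/4) = 1/(79301 + (7712/3277)²/4) = 1/(79301 + (¼)*(59474944/10738729)) = 1/(79301 + 14868736/10738729) = 1/(851606817165/10738729) = 10738729/851606817165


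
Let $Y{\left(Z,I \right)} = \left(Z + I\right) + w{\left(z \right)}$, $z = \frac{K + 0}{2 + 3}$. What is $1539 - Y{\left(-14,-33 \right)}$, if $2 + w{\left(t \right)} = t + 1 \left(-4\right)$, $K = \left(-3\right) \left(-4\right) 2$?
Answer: $\frac{7936}{5} \approx 1587.2$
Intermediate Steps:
$K = 24$ ($K = 12 \cdot 2 = 24$)
$z = \frac{24}{5}$ ($z = \frac{24 + 0}{2 + 3} = \frac{24}{5} \approx 4.8$)
$w{\left(t \right)} = -6 + t$ ($w{\left(t \right)} = -2 + \left(t + 1 \left(-4\right)\right) = -2 + \left(t - 4\right) = -2 + \left(-4 + t\right) = -6 + t$)
$Y{\left(Z,I \right)} = - \frac{6}{5} + I + Z$ ($Y{\left(Z,I \right)} = \left(Z + I\right) + \left(-6 + \frac{24}{5}\right) = \left(I + Z\right) - \frac{6}{5} = - \frac{6}{5} + I + Z$)
$1539 - Y{\left(-14,-33 \right)} = 1539 - \left(- \frac{6}{5} - 33 - 14\right) = 1539 - - \frac{241}{5} = 1539 + \frac{241}{5} = \frac{7936}{5}$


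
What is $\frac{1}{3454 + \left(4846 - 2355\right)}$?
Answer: $\frac{1}{5945} \approx 0.00016821$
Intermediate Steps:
$\frac{1}{3454 + \left(4846 - 2355\right)} = \frac{1}{3454 + 2491} = \frac{1}{5945}$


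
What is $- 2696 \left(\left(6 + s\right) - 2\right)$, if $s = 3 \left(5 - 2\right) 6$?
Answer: $-156368$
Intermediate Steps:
$s = 54$ ($s = 3 \cdot 3 \cdot 6 = 9 \cdot 6 = 54$)
$- 2696 \left(\left(6 + s\right) - 2\right) = - 2696 \left(\left(6 + 54\right) - 2\right) = - 2696 \left(60 - 2\right) = \left(-2696\right) 58 = -156368$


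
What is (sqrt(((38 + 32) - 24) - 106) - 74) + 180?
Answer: 106 + 2*I*sqrt(15) ≈ 106.0 + 7.746*I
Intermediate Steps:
(sqrt(((38 + 32) - 24) - 106) - 74) + 180 = (sqrt((70 - 24) - 106) - 74) + 180 = (sqrt(46 - 106) - 74) + 180 = (sqrt(-60) - 74) + 180 = (2*I*sqrt(15) - 74) + 180 = (-74 + 2*I*sqrt(15)) + 180 = 106 + 2*I*sqrt(15)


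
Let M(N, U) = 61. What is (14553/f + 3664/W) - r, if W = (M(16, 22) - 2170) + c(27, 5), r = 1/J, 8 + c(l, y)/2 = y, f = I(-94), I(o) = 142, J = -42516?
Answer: 71472499819/709379460 ≈ 100.75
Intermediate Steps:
f = 142
c(l, y) = -16 + 2*y
r = -1/42516 (r = 1/(-42516) = -1/42516 ≈ -2.3521e-5)
W = -2115 (W = (61 - 2170) + (-16 + 2*5) = -2109 + (-16 + 10) = -2109 - 6 = -2115)
(14553/f + 3664/W) - r = (14553/142 + 3664/(-2115)) - 1*(-1/42516) = (14553*(1/142) + 3664*(-1/2115)) + 1/42516 = (14553/142 - 3664/2115) + 1/42516 = 30259307/300330 + 1/42516 = 71472499819/709379460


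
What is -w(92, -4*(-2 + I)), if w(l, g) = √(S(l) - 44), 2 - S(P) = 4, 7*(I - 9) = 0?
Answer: -I*√46 ≈ -6.7823*I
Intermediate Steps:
I = 9 (I = 9 + (⅐)*0 = 9 + 0 = 9)
S(P) = -2 (S(P) = 2 - 1*4 = 2 - 4 = -2)
w(l, g) = I*√46 (w(l, g) = √(-2 - 44) = √(-46) = I*√46)
-w(92, -4*(-2 + I)) = -I*√46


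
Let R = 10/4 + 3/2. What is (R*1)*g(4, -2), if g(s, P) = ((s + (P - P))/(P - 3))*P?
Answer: 32/5 ≈ 6.4000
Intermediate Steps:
R = 4 (R = 10*(1/4) + 3*(1/2) = 5/2 + 3/2 = 4)
g(s, P) = P*s/(-3 + P) (g(s, P) = ((s + 0)/(-3 + P))*P = (s/(-3 + P))*P = P*s/(-3 + P))
(R*1)*g(4, -2) = (4*1)*(-2*4/(-3 - 2)) = 4*(-2*4/(-5)) = 4*(-2*4*(-1/5)) = 4*(8/5) = 32/5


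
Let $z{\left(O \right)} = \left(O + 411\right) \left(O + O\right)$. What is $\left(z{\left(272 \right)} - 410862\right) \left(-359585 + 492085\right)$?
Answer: $-5208575000$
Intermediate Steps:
$z{\left(O \right)} = 2 O \left(411 + O\right)$ ($z{\left(O \right)} = \left(411 + O\right) 2 O = 2 O \left(411 + O\right)$)
$\left(z{\left(272 \right)} - 410862\right) \left(-359585 + 492085\right) = \left(2 \cdot 272 \left(411 + 272\right) - 410862\right) \left(-359585 + 492085\right) = \left(2 \cdot 272 \cdot 683 - 410862\right) 132500 = \left(371552 - 410862\right) 132500 = \left(-39310\right) 132500 = -5208575000$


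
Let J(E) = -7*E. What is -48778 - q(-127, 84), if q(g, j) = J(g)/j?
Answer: -585463/12 ≈ -48789.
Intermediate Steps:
q(g, j) = -7*g/j (q(g, j) = (-7*g)/j = -7*g/j)
-48778 - q(-127, 84) = -48778 - (-7)*(-127)/84 = -48778 - 1*127/12 = -48778 - 127/12 = -585463/12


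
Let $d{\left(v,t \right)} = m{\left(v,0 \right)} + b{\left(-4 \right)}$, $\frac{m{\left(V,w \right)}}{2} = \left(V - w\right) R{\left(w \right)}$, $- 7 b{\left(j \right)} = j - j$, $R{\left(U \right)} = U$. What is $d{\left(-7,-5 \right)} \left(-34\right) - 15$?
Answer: $-15$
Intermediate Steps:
$b{\left(j \right)} = 0$ ($b{\left(j \right)} = - \frac{j - j}{7} = \left(- \frac{1}{7}\right) 0 = 0$)
$m{\left(V,w \right)} = 2 w \left(V - w\right)$ ($m{\left(V,w \right)} = 2 \left(V - w\right) w = 2 w \left(V - w\right)$)
$d{\left(v,t \right)} = 0$ ($d{\left(v,t \right)} = 2 \cdot 0 \left(v - 0\right) + 0 = 2 \cdot 0 \left(v + 0\right) + 0 = 2 \cdot 0 v + 0 = 0 + 0 = 0$)
$d{\left(-7,-5 \right)} \left(-34\right) - 15 = 0 \left(-34\right) - 15 = 0 - 15 = -15$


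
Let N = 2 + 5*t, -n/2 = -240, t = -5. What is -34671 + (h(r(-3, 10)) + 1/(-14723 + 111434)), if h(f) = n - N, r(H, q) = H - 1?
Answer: -3304421447/96711 ≈ -34168.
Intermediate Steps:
n = 480 (n = -2*(-240) = 480)
r(H, q) = -1 + H
N = -23 (N = 2 + 5*(-5) = 2 - 25 = -23)
h(f) = 503 (h(f) = 480 - 1*(-23) = 480 + 23 = 503)
-34671 + (h(r(-3, 10)) + 1/(-14723 + 111434)) = -34671 + (503 + 1/(-14723 + 111434)) = -34671 + (503 + 1/96711) = -34671 + 48645634/96711 = -3304421447/96711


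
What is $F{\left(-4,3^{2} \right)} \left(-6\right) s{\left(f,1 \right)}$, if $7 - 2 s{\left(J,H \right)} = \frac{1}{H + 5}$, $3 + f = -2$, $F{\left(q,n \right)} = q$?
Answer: $82$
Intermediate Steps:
$f = -5$ ($f = -3 - 2 = -5$)
$s{\left(J,H \right)} = \frac{7}{2} - \frac{1}{2 \left(5 + H\right)}$ ($s{\left(J,H \right)} = \frac{7}{2} - \frac{1}{2 \left(H + 5\right)} = \frac{7}{2} - \frac{1}{2 \left(5 + H\right)}$)
$F{\left(-4,3^{2} \right)} \left(-6\right) s{\left(f,1 \right)} = \left(-4\right) \left(-6\right) \frac{34 + 7 \cdot 1}{2 \left(5 + 1\right)} = 24 \frac{34 + 7}{2 \cdot 6} = 24 \cdot \frac{1}{2} \cdot \frac{1}{6} \cdot 41 = 24 \cdot \frac{41}{12} = 82$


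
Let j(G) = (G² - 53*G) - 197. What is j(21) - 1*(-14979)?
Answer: 14110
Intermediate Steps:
j(G) = -197 + G² - 53*G
j(21) - 1*(-14979) = (-197 + 21² - 53*21) - 1*(-14979) = (-197 + 441 - 1113) + 14979 = -869 + 14979 = 14110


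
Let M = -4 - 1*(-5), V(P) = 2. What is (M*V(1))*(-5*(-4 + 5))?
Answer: -10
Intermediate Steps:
M = 1 (M = -4 + 5 = 1)
(M*V(1))*(-5*(-4 + 5)) = (1*2)*(-5*(-4 + 5)) = 2*(-5*1) = 2*(-5) = -10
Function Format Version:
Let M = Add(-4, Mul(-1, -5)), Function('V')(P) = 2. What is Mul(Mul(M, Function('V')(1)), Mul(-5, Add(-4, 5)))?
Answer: -10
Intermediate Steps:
M = 1 (M = Add(-4, 5) = 1)
Mul(Mul(M, Function('V')(1)), Mul(-5, Add(-4, 5))) = Mul(Mul(1, 2), Mul(-5, Add(-4, 5))) = Mul(2, Mul(-5, 1)) = Mul(2, -5) = -10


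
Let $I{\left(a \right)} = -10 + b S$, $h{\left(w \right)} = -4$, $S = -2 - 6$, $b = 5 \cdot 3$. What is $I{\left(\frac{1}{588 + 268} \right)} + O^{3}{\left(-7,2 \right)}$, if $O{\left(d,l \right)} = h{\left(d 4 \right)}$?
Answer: $-194$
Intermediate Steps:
$b = 15$
$S = -8$
$O{\left(d,l \right)} = -4$
$I{\left(a \right)} = -130$ ($I{\left(a \right)} = -10 + 15 \left(-8\right) = -10 - 120 = -130$)
$I{\left(\frac{1}{588 + 268} \right)} + O^{3}{\left(-7,2 \right)} = -130 + \left(-4\right)^{3} = -130 - 64 = -194$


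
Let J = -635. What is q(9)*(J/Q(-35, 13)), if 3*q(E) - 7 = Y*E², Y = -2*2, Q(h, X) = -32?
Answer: -201295/96 ≈ -2096.8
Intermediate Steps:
Y = -4
q(E) = 7/3 - 4*E²/3 (q(E) = 7/3 + (-4*E²)/3 = 7/3 - 4*E²/3)
q(9)*(J/Q(-35, 13)) = (7/3 - 4/3*9²)*(-635/(-32)) = (7/3 - 4/3*81)*(-635*(-1/32)) = (7/3 - 108)*(635/32) = -317/3*635/32 = -201295/96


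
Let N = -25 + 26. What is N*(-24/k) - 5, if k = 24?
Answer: -6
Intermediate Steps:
N = 1
N*(-24/k) - 5 = 1*(-24/24) - 5 = 1*(-24*1/24) - 5 = 1*(-1) - 5 = -1 - 5 = -6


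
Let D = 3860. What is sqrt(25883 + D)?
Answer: 7*sqrt(607) ≈ 172.46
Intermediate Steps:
sqrt(25883 + D) = sqrt(25883 + 3860) = sqrt(29743) = 7*sqrt(607)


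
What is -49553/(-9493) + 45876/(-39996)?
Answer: 11715310/2876379 ≈ 4.0729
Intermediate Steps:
-49553/(-9493) + 45876/(-39996) = -49553*(-1/9493) + 45876*(-1/39996) = 49553/9493 - 3823/3333 = 11715310/2876379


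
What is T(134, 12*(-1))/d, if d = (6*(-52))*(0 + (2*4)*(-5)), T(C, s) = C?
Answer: 67/6240 ≈ 0.010737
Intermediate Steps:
d = 12480 (d = -312*(0 + 8*(-5)) = -312*(0 - 40) = -312*(-40) = 12480)
T(134, 12*(-1))/d = 134/12480 = 134*(1/12480) = 67/6240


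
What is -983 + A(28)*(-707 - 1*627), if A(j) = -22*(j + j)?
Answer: 1642505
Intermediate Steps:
A(j) = -44*j
-983 + A(28)*(-707 - 1*627) = -983 + (-44*28)*(-707 - 1*627) = -983 - 1232*(-707 - 627) = -983 - 1232*(-1334) = -983 + 1643488 = 1642505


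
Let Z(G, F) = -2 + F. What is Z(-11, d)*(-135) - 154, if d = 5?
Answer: -559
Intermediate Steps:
Z(-11, d)*(-135) - 154 = (-2 + 5)*(-135) - 154 = 3*(-135) - 154 = -405 - 154 = -559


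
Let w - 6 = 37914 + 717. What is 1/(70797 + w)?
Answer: 1/109434 ≈ 9.1379e-6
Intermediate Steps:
w = 38637 (w = 6 + (37914 + 717) = 6 + 38631 = 38637)
1/(70797 + w) = 1/(70797 + 38637) = 1/109434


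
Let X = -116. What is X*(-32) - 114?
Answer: 3598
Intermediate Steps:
X*(-32) - 114 = -116*(-32) - 114 = 3712 - 114 = 3598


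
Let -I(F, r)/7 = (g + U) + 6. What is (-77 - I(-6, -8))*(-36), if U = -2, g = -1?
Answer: 2016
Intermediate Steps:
I(F, r) = -21 (I(F, r) = -7*((-1 - 2) + 6) = -7*(-3 + 6) = -7*3 = -21)
(-77 - I(-6, -8))*(-36) = (-77 - 1*(-21))*(-36) = (-77 + 21)*(-36) = -56*(-36) = 2016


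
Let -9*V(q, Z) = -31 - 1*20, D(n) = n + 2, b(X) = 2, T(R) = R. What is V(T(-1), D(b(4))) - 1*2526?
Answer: -7561/3 ≈ -2520.3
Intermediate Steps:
D(n) = 2 + n
V(q, Z) = 17/3 (V(q, Z) = -(-31 - 1*20)/9 = -(-31 - 20)/9 = -⅑*(-51) = 17/3)
V(T(-1), D(b(4))) - 1*2526 = 17/3 - 1*2526 = 17/3 - 2526 = -7561/3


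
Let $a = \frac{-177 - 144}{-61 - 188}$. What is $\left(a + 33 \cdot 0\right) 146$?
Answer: $\frac{15622}{83} \approx 188.22$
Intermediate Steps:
$a = \frac{107}{83}$ ($a = - \frac{321}{-249} = \left(-321\right) \left(- \frac{1}{249}\right) = \frac{107}{83} \approx 1.2892$)
$\left(a + 33 \cdot 0\right) 146 = \left(\frac{107}{83} + 33 \cdot 0\right) 146 = \left(\frac{107}{83} + 0\right) 146 = \frac{107}{83} \cdot 146 = \frac{15622}{83}$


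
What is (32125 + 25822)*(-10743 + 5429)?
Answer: -307930358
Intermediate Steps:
(32125 + 25822)*(-10743 + 5429) = 57947*(-5314) = -307930358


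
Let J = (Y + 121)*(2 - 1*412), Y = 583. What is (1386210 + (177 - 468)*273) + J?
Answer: 1018127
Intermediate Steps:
J = -288640 (J = (583 + 121)*(2 - 1*412) = 704*(2 - 412) = 704*(-410) = -288640)
(1386210 + (177 - 468)*273) + J = (1386210 + (177 - 468)*273) - 288640 = (1386210 - 291*273) - 288640 = (1386210 - 79443) - 288640 = 1306767 - 288640 = 1018127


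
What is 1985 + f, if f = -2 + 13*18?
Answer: 2217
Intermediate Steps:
f = 232 (f = -2 + 234 = 232)
1985 + f = 1985 + 232 = 2217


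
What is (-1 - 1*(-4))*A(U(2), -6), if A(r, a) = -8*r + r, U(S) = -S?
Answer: 42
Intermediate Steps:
A(r, a) = -7*r
(-1 - 1*(-4))*A(U(2), -6) = (-1 - 1*(-4))*(-(-7)*2) = (-1 + 4)*(-7*(-2)) = 3*14 = 42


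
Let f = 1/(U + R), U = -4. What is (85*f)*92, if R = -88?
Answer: -85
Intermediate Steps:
f = -1/92 (f = 1/(-4 - 88) = 1/(-92) = -1/92 ≈ -0.010870)
(85*f)*92 = (85*(-1/92))*92 = -85/92*92 = -85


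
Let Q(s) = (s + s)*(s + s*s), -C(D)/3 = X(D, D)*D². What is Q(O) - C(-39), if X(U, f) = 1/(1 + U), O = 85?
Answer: 47218037/38 ≈ 1.2426e+6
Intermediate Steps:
C(D) = -3*D²/(1 + D)
Q(s) = 2*s*(s + s²) (Q(s) = (2*s)*(s + s²) = 2*s*(s + s²))
Q(O) - C(-39) = 2*85²*(1 + 85) - (-3)*(-39)²/(1 - 39) = 2*7225*86 - (-3)*1521/(-38) = 1242700 - (-3)*1521*(-1)/38 = 1242700 - 1*4563/38 = 1242700 - 4563/38 = 47218037/38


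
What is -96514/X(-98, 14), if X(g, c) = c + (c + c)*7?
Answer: -48257/105 ≈ -459.59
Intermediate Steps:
X(g, c) = 15*c (X(g, c) = c + (2*c)*7 = c + 14*c = 15*c)
-96514/X(-98, 14) = -96514/(15*14) = -96514/210 = -96514*1/210 = -48257/105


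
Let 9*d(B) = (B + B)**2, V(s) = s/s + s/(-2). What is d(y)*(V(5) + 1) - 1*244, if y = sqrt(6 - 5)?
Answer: -2198/9 ≈ -244.22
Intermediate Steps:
V(s) = 1 - s/2 (V(s) = 1 + s*(-1/2) = 1 - s/2)
y = 1 (y = sqrt(1) = 1)
d(B) = 4*B**2/9 (d(B) = (B + B)**2/9 = (2*B)**2/9 = (4*B**2)/9 = 4*B**2/9)
d(y)*(V(5) + 1) - 1*244 = ((4/9)*1**2)*((1 - 1/2*5) + 1) - 1*244 = ((4/9)*1)*((1 - 5/2) + 1) - 244 = 4*(-3/2 + 1)/9 - 244 = (4/9)*(-1/2) - 244 = -2/9 - 244 = -2198/9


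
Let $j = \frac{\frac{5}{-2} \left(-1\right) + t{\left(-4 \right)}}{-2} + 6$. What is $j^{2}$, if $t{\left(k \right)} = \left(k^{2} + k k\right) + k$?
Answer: $\frac{1369}{16} \approx 85.563$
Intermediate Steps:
$t{\left(k \right)} = k + 2 k^{2}$ ($t{\left(k \right)} = \left(k^{2} + k^{2}\right) + k = 2 k^{2} + k = k + 2 k^{2}$)
$j = - \frac{37}{4}$ ($j = \frac{\frac{5}{-2} \left(-1\right) - 4 \left(1 + 2 \left(-4\right)\right)}{-2} + 6 = \left(5 \left(- \frac{1}{2}\right) \left(-1\right) - 4 \left(1 - 8\right)\right) \left(- \frac{1}{2}\right) + 6 = \left(\left(- \frac{5}{2}\right) \left(-1\right) - -28\right) \left(- \frac{1}{2}\right) + 6 = \left(\frac{5}{2} + 28\right) \left(- \frac{1}{2}\right) + 6 = \frac{61}{2} \left(- \frac{1}{2}\right) + 6 = - \frac{61}{4} + 6 = - \frac{37}{4} \approx -9.25$)
$j^{2} = \left(- \frac{37}{4}\right)^{2} = \frac{1369}{16}$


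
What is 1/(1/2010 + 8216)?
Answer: 2010/16514161 ≈ 0.00012171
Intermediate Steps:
1/(1/2010 + 8216) = 1/(16514161/2010) = 2010/16514161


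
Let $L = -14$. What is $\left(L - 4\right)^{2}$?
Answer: $324$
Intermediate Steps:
$\left(L - 4\right)^{2} = \left(-14 - 4\right)^{2} = \left(-18\right)^{2} = 324$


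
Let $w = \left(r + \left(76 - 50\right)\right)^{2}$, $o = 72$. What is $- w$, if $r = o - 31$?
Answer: $-4489$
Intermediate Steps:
$r = 41$ ($r = 72 - 31 = 41$)
$w = 4489$ ($w = \left(41 + \left(76 - 50\right)\right)^{2} = \left(41 + 26\right)^{2} = 67^{2} = 4489$)
$- w = \left(-1\right) 4489 = -4489$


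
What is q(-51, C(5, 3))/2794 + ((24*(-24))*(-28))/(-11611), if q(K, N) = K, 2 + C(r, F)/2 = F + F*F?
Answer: -45653793/32441134 ≈ -1.4073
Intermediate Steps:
C(r, F) = -4 + 2*F + 2*F**2 (C(r, F) = -4 + 2*(F + F*F) = -4 + 2*(F + F**2) = -4 + (2*F + 2*F**2) = -4 + 2*F + 2*F**2)
q(-51, C(5, 3))/2794 + ((24*(-24))*(-28))/(-11611) = -51/2794 + ((24*(-24))*(-28))/(-11611) = -51*1/2794 - 576*(-28)*(-1/11611) = -51/2794 + 16128*(-1/11611) = -51/2794 - 16128/11611 = -45653793/32441134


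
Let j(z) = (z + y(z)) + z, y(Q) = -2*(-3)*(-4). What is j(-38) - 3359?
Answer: -3459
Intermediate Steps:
y(Q) = -24 (y(Q) = 6*(-4) = -24)
j(z) = -24 + 2*z (j(z) = (z - 24) + z = (-24 + z) + z = -24 + 2*z)
j(-38) - 3359 = (-24 + 2*(-38)) - 3359 = (-24 - 76) - 3359 = -100 - 3359 = -3459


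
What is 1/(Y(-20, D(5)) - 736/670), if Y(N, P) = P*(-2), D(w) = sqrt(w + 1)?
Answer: 15410/319747 - 112225*sqrt(6)/1278988 ≈ -0.16674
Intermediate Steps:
D(w) = sqrt(1 + w)
Y(N, P) = -2*P
1/(Y(-20, D(5)) - 736/670) = 1/(-2*sqrt(1 + 5) - 736/670) = 1/(-2*sqrt(6) - 736*1/670) = 1/(-2*sqrt(6) - 368/335) = 1/(-368/335 - 2*sqrt(6))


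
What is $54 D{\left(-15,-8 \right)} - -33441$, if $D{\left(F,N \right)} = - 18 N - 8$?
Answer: $40785$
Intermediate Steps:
$D{\left(F,N \right)} = -8 - 18 N$
$54 D{\left(-15,-8 \right)} - -33441 = 54 \left(-8 - -144\right) - -33441 = 54 \left(-8 + 144\right) + 33441 = 54 \cdot 136 + 33441 = 7344 + 33441 = 40785$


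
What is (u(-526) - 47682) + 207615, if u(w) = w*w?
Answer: 436609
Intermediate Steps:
u(w) = w²
(u(-526) - 47682) + 207615 = ((-526)² - 47682) + 207615 = (276676 - 47682) + 207615 = 228994 + 207615 = 436609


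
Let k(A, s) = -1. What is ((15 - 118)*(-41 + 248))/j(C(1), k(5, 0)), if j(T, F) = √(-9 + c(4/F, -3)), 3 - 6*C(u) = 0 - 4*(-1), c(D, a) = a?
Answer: 7107*I*√3/2 ≈ 6154.8*I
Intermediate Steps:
C(u) = -⅙ (C(u) = ½ - (0 - 4*(-1))/6 = ½ - (0 + 4)/6 = ½ - ⅙*4 = ½ - ⅔ = -⅙)
j(T, F) = 2*I*√3 (j(T, F) = √(-9 - 3) = √(-12) = 2*I*√3)
((15 - 118)*(-41 + 248))/j(C(1), k(5, 0)) = ((15 - 118)*(-41 + 248))/((2*I*√3)) = (-103*207)*(-I*√3/6) = -(-7107)*I*√3/2 = 7107*I*√3/2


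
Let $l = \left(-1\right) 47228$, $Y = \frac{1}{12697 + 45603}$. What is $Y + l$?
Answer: $- \frac{2753392399}{58300} \approx -47228.0$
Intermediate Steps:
$Y = \frac{1}{58300} \approx 1.7153 \cdot 10^{-5}$
$l = -47228$
$Y + l = \frac{1}{58300} - 47228 = - \frac{2753392399}{58300}$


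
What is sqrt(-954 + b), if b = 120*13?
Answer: sqrt(606) ≈ 24.617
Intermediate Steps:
b = 1560
sqrt(-954 + b) = sqrt(-954 + 1560) = sqrt(606)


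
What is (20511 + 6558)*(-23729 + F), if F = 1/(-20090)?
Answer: -1843459267737/2870 ≈ -6.4232e+8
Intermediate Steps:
F = -1/20090 ≈ -4.9776e-5
(20511 + 6558)*(-23729 + F) = (20511 + 6558)*(-23729 - 1/20090) = 27069*(-476715611/20090) = -1843459267737/2870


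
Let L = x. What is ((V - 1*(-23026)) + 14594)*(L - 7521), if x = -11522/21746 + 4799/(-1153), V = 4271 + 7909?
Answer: -56607814445400/151043 ≈ -3.7478e+8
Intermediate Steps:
V = 12180
x = -58821960/12536569 (x = -11522*1/21746 + 4799*(-1/1153) = -5761/10873 - 4799/1153 = -58821960/12536569 ≈ -4.6920)
L = -58821960/12536569 ≈ -4.6920
((V - 1*(-23026)) + 14594)*(L - 7521) = ((12180 - 1*(-23026)) + 14594)*(-58821960/12536569 - 7521) = ((12180 + 23026) + 14594)*(-94346357409/12536569) = (35206 + 14594)*(-94346357409/12536569) = 49800*(-94346357409/12536569) = -56607814445400/151043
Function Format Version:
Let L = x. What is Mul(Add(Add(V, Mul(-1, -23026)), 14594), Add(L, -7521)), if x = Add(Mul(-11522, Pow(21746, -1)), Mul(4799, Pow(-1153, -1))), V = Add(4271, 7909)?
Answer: Rational(-56607814445400, 151043) ≈ -3.7478e+8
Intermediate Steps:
V = 12180
x = Rational(-58821960, 12536569) (x = Add(Mul(-11522, Rational(1, 21746)), Mul(4799, Rational(-1, 1153))) = Add(Rational(-5761, 10873), Rational(-4799, 1153)) = Rational(-58821960, 12536569) ≈ -4.6920)
L = Rational(-58821960, 12536569) ≈ -4.6920
Mul(Add(Add(V, Mul(-1, -23026)), 14594), Add(L, -7521)) = Mul(Add(Add(12180, Mul(-1, -23026)), 14594), Add(Rational(-58821960, 12536569), -7521)) = Mul(Add(Add(12180, 23026), 14594), Rational(-94346357409, 12536569)) = Mul(Add(35206, 14594), Rational(-94346357409, 12536569)) = Mul(49800, Rational(-94346357409, 12536569)) = Rational(-56607814445400, 151043)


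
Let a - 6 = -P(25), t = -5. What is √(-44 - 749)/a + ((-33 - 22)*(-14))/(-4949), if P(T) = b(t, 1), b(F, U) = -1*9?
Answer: -110/707 + I*√793/15 ≈ -0.15559 + 1.8773*I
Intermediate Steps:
b(F, U) = -9
P(T) = -9
a = 15 (a = 6 - 1*(-9) = 6 + 9 = 15)
√(-44 - 749)/a + ((-33 - 22)*(-14))/(-4949) = √(-44 - 749)/15 + ((-33 - 22)*(-14))/(-4949) = √(-793)*(1/15) - 55*(-14)*(-1/4949) = (I*√793)*(1/15) + 770*(-1/4949) = I*√793/15 - 110/707 = -110/707 + I*√793/15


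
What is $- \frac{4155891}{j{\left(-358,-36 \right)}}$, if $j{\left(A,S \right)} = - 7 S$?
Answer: $- \frac{1385297}{84} \approx -16492.0$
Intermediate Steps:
$- \frac{4155891}{j{\left(-358,-36 \right)}} = - \frac{4155891}{\left(-7\right) \left(-36\right)} = - \frac{4155891}{252} = \left(-4155891\right) \frac{1}{252} = - \frac{1385297}{84}$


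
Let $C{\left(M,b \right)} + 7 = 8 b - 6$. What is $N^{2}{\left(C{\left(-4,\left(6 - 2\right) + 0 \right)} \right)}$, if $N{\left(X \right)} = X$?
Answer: $361$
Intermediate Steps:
$C{\left(M,b \right)} = -13 + 8 b$ ($C{\left(M,b \right)} = -7 + \left(8 b - 6\right) = -7 + \left(-6 + 8 b\right) = -13 + 8 b$)
$N^{2}{\left(C{\left(-4,\left(6 - 2\right) + 0 \right)} \right)} = \left(-13 + 8 \left(\left(6 - 2\right) + 0\right)\right)^{2} = \left(-13 + 8 \left(4 + 0\right)\right)^{2} = \left(-13 + 8 \cdot 4\right)^{2} = \left(-13 + 32\right)^{2} = 19^{2} = 361$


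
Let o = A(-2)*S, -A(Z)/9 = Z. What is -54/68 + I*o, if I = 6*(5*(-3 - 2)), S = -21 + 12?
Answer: 826173/34 ≈ 24299.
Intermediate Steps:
S = -9
A(Z) = -9*Z
I = -150 (I = 6*(5*(-5)) = 6*(-25) = -150)
o = -162 (o = -9*(-2)*(-9) = 18*(-9) = -162)
-54/68 + I*o = -54/68 - 150*(-162) = -54*1/68 + 24300 = -27/34 + 24300 = 826173/34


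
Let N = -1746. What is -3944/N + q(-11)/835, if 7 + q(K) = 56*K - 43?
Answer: 1065202/728955 ≈ 1.4613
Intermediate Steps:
q(K) = -50 + 56*K (q(K) = -7 + (56*K - 43) = -7 + (-43 + 56*K) = -50 + 56*K)
-3944/N + q(-11)/835 = -3944/(-1746) + (-50 + 56*(-11))/835 = -3944*(-1/1746) + (-50 - 616)*(1/835) = 1972/873 - 666*1/835 = 1972/873 - 666/835 = 1065202/728955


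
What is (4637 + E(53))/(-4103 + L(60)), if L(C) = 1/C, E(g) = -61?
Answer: -274560/246179 ≈ -1.1153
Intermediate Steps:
(4637 + E(53))/(-4103 + L(60)) = (4637 - 61)/(-4103 + 1/60) = 4576/(-4103 + 1/60) = 4576/(-246179/60) = 4576*(-60/246179) = -274560/246179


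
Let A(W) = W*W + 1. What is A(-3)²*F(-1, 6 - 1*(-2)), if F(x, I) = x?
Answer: -100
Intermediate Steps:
A(W) = 1 + W² (A(W) = W² + 1 = 1 + W²)
A(-3)²*F(-1, 6 - 1*(-2)) = (1 + (-3)²)²*(-1) = (1 + 9)²*(-1) = 10²*(-1) = 100*(-1) = -100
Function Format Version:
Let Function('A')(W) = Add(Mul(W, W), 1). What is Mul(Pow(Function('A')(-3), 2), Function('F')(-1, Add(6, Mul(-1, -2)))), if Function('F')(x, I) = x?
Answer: -100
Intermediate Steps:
Function('A')(W) = Add(1, Pow(W, 2)) (Function('A')(W) = Add(Pow(W, 2), 1) = Add(1, Pow(W, 2)))
Mul(Pow(Function('A')(-3), 2), Function('F')(-1, Add(6, Mul(-1, -2)))) = Mul(Pow(Add(1, Pow(-3, 2)), 2), -1) = Mul(Pow(Add(1, 9), 2), -1) = Mul(Pow(10, 2), -1) = Mul(100, -1) = -100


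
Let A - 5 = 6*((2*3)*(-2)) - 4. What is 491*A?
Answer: -34861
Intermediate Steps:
A = -71 (A = 5 + (6*((2*3)*(-2)) - 4) = 5 + (6*(6*(-2)) - 4) = 5 + (6*(-12) - 4) = 5 + (-72 - 4) = 5 - 76 = -71)
491*A = 491*(-71) = -34861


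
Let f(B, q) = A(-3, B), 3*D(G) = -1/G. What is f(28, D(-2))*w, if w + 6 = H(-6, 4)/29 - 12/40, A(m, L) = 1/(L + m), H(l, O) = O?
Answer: -1787/7250 ≈ -0.24648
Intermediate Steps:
D(G) = -1/(3*G) (D(G) = (-1/G)/3 = -1/(3*G))
w = -1787/290 (w = -6 + (4/29 - 12/40) = -6 + (4*(1/29) - 12*1/40) = -6 + (4/29 - 3/10) = -6 - 47/290 = -1787/290 ≈ -6.1621)
f(B, q) = 1/(-3 + B) (f(B, q) = 1/(B - 3) = 1/(-3 + B))
f(28, D(-2))*w = -1787/290/(-3 + 28) = -1787/290/25 = (1/25)*(-1787/290) = -1787/7250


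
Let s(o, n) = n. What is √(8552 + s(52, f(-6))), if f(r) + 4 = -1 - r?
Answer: √8553 ≈ 92.482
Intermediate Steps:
f(r) = -5 - r (f(r) = -4 + (-1 - r) = -5 - r)
√(8552 + s(52, f(-6))) = √(8552 + (-5 - 1*(-6))) = √(8552 + (-5 + 6)) = √(8552 + 1) = √8553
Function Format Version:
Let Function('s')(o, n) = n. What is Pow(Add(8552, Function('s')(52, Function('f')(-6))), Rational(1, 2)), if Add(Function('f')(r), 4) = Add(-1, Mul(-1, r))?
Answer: Pow(8553, Rational(1, 2)) ≈ 92.482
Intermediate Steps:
Function('f')(r) = Add(-5, Mul(-1, r)) (Function('f')(r) = Add(-4, Add(-1, Mul(-1, r))) = Add(-5, Mul(-1, r)))
Pow(Add(8552, Function('s')(52, Function('f')(-6))), Rational(1, 2)) = Pow(Add(8552, Add(-5, Mul(-1, -6))), Rational(1, 2)) = Pow(Add(8552, Add(-5, 6)), Rational(1, 2)) = Pow(Add(8552, 1), Rational(1, 2)) = Pow(8553, Rational(1, 2))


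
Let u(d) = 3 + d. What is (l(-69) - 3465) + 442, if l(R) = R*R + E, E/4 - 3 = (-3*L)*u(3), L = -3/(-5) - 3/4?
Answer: 8804/5 ≈ 1760.8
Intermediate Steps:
L = -3/20 (L = -3*(-⅕) - 3*¼ = ⅗ - ¾ = -3/20 ≈ -0.15000)
E = 114/5 (E = 12 + 4*((-3*(-3/20))*(3 + 3)) = 12 + 4*((9/20)*6) = 12 + 4*(27/10) = 12 + 54/5 = 114/5 ≈ 22.800)
l(R) = 114/5 + R² (l(R) = R*R + 114/5 = R² + 114/5 = 114/5 + R²)
(l(-69) - 3465) + 442 = ((114/5 + (-69)²) - 3465) + 442 = ((114/5 + 4761) - 3465) + 442 = (23919/5 - 3465) + 442 = 6594/5 + 442 = 8804/5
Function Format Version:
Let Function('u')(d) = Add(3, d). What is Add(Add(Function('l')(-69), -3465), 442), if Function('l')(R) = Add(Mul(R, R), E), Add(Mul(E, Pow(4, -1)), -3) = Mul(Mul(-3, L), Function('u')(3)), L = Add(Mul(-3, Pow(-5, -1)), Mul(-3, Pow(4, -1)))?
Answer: Rational(8804, 5) ≈ 1760.8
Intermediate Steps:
L = Rational(-3, 20) (L = Add(Mul(-3, Rational(-1, 5)), Mul(-3, Rational(1, 4))) = Add(Rational(3, 5), Rational(-3, 4)) = Rational(-3, 20) ≈ -0.15000)
E = Rational(114, 5) (E = Add(12, Mul(4, Mul(Mul(-3, Rational(-3, 20)), Add(3, 3)))) = Add(12, Mul(4, Mul(Rational(9, 20), 6))) = Add(12, Mul(4, Rational(27, 10))) = Add(12, Rational(54, 5)) = Rational(114, 5) ≈ 22.800)
Function('l')(R) = Add(Rational(114, 5), Pow(R, 2)) (Function('l')(R) = Add(Mul(R, R), Rational(114, 5)) = Add(Pow(R, 2), Rational(114, 5)) = Add(Rational(114, 5), Pow(R, 2)))
Add(Add(Function('l')(-69), -3465), 442) = Add(Add(Add(Rational(114, 5), Pow(-69, 2)), -3465), 442) = Add(Add(Add(Rational(114, 5), 4761), -3465), 442) = Add(Add(Rational(23919, 5), -3465), 442) = Add(Rational(6594, 5), 442) = Rational(8804, 5)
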